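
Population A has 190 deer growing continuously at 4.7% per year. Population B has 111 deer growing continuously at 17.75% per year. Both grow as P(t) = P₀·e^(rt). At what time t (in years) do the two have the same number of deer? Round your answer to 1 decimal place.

190·e^(0.047t) = 111·e^(0.1775t)
190/111 = e^((0.1775 − 0.047)t) → ln(1.71171) = 0.1305·t
t = 0.53749 / 0.1305

t ≈ 4.1 years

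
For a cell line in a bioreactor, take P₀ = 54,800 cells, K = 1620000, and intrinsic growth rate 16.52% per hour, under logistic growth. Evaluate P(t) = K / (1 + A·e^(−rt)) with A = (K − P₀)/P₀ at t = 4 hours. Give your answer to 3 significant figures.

A = (1620000 − 54800)/54800 = 28.56204
P(4) = 1620000 / (1 + 28.56204·e^(−0.1652·4)) = 1620000 / (1 + 28.56204·0.516438)
= 1620000 / 15.75053 ≈ 102853.71

≈ 103,000 cells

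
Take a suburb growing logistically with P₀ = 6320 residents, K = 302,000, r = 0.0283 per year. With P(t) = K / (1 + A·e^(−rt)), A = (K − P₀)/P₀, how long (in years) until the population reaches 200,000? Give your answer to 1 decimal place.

A = (302000 − 6320)/6320 = 46.78481
200000 = 302000/(1 + 46.78481·e^(−0.0283t)) → 1 + 46.78481·e^(−0.0283t) = 1.51
e^(−0.0283t) = 0.010901 → t = ln(91.73492)/0.0283 = 4.5189/0.0283

t ≈ 159.7 years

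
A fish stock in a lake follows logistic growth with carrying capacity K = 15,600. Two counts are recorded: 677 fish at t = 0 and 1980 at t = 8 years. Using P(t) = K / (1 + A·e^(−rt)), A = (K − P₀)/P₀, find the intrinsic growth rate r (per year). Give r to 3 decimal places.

r ≈ 0.146 per year

A = (15600 − 677)/677 = 22.04284
1980 = 15600/(1 + 22.04284·e^(−r·8)) → e^(−8r) = (7.87879 − 1)/22.04284 = 0.312065
r = −ln(0.312065)/8 = 1.16455/8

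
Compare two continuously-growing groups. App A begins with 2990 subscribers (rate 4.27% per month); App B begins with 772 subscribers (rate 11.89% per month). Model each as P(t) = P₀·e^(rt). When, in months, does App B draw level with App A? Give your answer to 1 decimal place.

2990·e^(0.0427t) = 772·e^(0.1189t)
2990/772 = e^((0.1189 − 0.0427)t) → ln(3.87306) = 0.0762·t
t = 1.35404 / 0.0762

t ≈ 17.8 months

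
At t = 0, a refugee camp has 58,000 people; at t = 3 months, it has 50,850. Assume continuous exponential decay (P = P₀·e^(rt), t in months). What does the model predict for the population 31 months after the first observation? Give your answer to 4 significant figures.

r = ln(50850/58000) / 3 ≈ -0.043854 per month
P(31) = 58000 · e^(-0.043854·31) = 58000 · 0.25679 ≈ 14894.02

≈ 14,890 people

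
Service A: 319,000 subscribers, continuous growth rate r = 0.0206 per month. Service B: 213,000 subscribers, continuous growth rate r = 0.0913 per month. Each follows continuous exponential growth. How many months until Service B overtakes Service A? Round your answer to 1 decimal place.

t ≈ 5.7 months

319000·e^(0.0206t) = 213000·e^(0.0913t)
319000/213000 = e^((0.0913 − 0.0206)t) → ln(1.49765) = 0.0707·t
t = 0.4039 / 0.0707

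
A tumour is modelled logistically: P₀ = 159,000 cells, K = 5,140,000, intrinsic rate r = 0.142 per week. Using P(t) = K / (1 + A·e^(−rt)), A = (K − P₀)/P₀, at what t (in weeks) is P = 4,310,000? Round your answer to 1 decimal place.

A = (5140000 − 159000)/159000 = 31.32704
4310000 = 5140000/(1 + 31.32704·e^(−0.142t)) → 1 + 31.32704·e^(−0.142t) = 1.19258
e^(−0.142t) = 0.006147 → t = ln(162.67417)/0.142 = 5.09175/0.142

t ≈ 35.9 weeks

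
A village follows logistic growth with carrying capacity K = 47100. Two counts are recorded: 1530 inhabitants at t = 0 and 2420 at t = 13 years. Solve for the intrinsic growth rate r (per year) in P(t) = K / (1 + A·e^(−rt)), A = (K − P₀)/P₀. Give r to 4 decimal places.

A = (47100 − 1530)/1530 = 29.78431
2420 = 47100/(1 + 29.78431·e^(−r·13)) → e^(−13r) = (19.46281 − 1)/29.78431 = 0.619884
r = −ln(0.619884)/13 = 0.47822/13

r ≈ 0.0368 per year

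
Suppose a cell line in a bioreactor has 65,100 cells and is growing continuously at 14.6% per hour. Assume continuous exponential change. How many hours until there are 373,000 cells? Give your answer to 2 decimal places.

t ≈ 11.96 hours

373000 = 65100 · e^(0.146·t)
t = ln(373000/65100) / 0.146 = ln(5.72965) / 0.146 = 1.74565 / 0.146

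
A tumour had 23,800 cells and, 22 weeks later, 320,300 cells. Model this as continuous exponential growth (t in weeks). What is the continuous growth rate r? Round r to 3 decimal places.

320300 = 23800 · e^(r·22)
e^(22r) = 320300/23800 = 13.45798
r = ln(13.45798) / 22 = 2.59957 / 22

r ≈ 0.118 per week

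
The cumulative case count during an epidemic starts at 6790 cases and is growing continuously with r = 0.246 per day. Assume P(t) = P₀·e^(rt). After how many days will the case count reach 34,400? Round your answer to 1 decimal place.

34400 = 6790 · e^(0.246·t)
t = ln(34400/6790) / 0.246 = ln(5.06627) / 0.246 = 1.62261 / 0.246

t ≈ 6.6 days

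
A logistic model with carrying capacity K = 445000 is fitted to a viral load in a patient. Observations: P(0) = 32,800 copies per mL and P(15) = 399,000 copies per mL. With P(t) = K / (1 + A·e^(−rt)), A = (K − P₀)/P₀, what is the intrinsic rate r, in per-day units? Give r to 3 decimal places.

A = (445000 − 32800)/32800 = 12.56707
399000 = 445000/(1 + 12.56707·e^(−r·15)) → e^(−15r) = (1.11529 − 1)/12.56707 = 0.009174
r = −ln(0.009174)/15 = 4.6914/15

r ≈ 0.313 per day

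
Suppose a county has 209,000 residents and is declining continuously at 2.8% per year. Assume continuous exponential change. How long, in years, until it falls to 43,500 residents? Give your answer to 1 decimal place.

t ≈ 56.1 years

43500 = 209000 · e^(-0.028·t)
t = ln(43500/209000) / -0.028 = ln(0.20813) / -0.028 = -1.56957 / -0.028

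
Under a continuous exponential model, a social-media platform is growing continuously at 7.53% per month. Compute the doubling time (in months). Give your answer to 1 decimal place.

doubling time = ln(2) / |r| = 0.69315 / 0.0753

doubling time ≈ 9.2 months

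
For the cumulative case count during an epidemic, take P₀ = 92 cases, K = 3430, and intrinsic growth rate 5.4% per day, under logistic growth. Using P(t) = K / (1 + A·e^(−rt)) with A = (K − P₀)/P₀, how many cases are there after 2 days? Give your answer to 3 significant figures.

A = (3430 − 92)/92 = 36.28261
P(2) = 3430 / (1 + 36.28261·e^(−0.054·2)) = 3430 / (1 + 36.28261·0.897628)
= 3430 / 33.56827 ≈ 102.18

≈ 102 cases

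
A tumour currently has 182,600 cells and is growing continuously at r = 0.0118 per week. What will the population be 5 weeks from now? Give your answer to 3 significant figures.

P(5) = 182600 · e^(0.0118·5) = 182600 · e^(0.059)
= 182600 · 1.06078 ≈ 193697.56

≈ 194,000 cells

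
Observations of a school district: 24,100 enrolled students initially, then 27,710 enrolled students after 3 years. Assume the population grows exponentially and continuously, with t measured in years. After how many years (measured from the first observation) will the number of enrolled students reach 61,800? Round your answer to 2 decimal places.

r = ln(27710/24100) / 3 ≈ 0.046527 per year
t = ln(61800/24100) / r = 0.94169 / 0.046527 ≈ 20.24

t ≈ 20.24 years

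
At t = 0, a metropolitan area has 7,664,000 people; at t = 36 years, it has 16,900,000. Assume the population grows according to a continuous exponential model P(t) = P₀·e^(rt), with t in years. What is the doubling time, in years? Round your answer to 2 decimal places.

r = ln(16900000/7664000) / 36 = ln(2.20511) / 36 ≈ 0.021966 per year
doubling time = ln 2 / |r| = 0.69315 / 0.021966

doubling time ≈ 31.56 years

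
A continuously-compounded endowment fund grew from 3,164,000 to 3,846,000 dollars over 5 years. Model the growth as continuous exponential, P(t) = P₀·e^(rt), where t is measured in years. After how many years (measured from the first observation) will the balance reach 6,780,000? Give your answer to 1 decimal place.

r = ln(3846000/3164000) / 5 ≈ 0.039039 per year
t = ln(6780000/3164000) / r = 0.76214 / 0.039039 ≈ 19.522

t ≈ 19.5 years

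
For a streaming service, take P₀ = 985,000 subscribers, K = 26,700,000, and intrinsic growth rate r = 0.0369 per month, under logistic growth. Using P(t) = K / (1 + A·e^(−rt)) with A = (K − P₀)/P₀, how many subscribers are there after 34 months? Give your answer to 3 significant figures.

A = (26700000 − 985000)/985000 = 26.1066
P(34) = 26700000 / (1 + 26.1066·e^(−0.0369·34)) = 26700000 / (1 + 26.1066·0.28519)
= 26700000 / 8.44534 ≈ 3161507.42

≈ 3,160,000 subscribers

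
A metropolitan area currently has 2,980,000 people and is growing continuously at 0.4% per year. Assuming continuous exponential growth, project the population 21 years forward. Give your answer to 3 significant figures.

≈ 3,240,000 people

P(21) = 2980000 · e^(0.004·21) = 2980000 · e^(0.084)
= 2980000 · 1.08763 ≈ 3241134.1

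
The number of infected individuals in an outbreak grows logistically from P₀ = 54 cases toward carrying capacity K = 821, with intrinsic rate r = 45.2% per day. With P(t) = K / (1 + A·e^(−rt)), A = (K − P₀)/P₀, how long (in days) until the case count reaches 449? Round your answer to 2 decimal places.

t ≈ 6.29 days

A = (821 − 54)/54 = 14.2037
449 = 821/(1 + 14.2037·e^(−0.452t)) → 1 + 14.2037·e^(−0.452t) = 1.82851
e^(−0.452t) = 0.05833 → t = ln(17.14372)/0.452 = 2.84163/0.452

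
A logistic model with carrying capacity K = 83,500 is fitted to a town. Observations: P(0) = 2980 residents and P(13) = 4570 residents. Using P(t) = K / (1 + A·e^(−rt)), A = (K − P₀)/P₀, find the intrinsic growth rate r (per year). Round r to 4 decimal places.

A = (83500 − 2980)/2980 = 27.02013
4570 = 83500/(1 + 27.02013·e^(−r·13)) → e^(−13r) = (18.27133 − 1)/27.02013 = 0.639202
r = −ln(0.639202)/13 = 0.44753/13

r ≈ 0.0344 per year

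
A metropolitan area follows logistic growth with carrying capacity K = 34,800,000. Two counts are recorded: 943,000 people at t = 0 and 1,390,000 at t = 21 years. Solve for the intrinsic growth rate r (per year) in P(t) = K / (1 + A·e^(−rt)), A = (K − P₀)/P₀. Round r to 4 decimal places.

A = (34800000 − 943000)/943000 = 35.9035
1390000 = 34800000/(1 + 35.9035·e^(−r·21)) → e^(−21r) = (25.03597 − 1)/35.9035 = 0.66946
r = −ln(0.66946)/21 = 0.40128/21

r ≈ 0.0191 per year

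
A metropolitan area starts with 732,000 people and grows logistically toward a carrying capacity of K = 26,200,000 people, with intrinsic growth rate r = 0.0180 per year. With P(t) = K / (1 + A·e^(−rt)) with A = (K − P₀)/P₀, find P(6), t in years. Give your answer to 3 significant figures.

A = (26200000 − 732000)/732000 = 34.79235
P(6) = 26200000 / (1 + 34.79235·e^(−0.018·6)) = 26200000 / (1 + 34.79235·0.897628)
= 26200000 / 32.23057 ≈ 812892.77

≈ 813,000 people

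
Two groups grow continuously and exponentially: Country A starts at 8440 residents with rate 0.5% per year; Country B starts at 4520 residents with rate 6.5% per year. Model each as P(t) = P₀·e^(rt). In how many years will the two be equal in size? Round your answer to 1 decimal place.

t ≈ 10.4 years

8440·e^(0.005t) = 4520·e^(0.065t)
8440/4520 = e^((0.065 − 0.005)t) → ln(1.86726) = 0.06·t
t = 0.62447 / 0.06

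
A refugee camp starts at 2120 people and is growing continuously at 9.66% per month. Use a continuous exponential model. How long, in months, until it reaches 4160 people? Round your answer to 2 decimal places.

t ≈ 6.98 months

4160 = 2120 · e^(0.0966·t)
t = ln(4160/2120) / 0.0966 = ln(1.96226) / 0.0966 = 0.6741 / 0.0966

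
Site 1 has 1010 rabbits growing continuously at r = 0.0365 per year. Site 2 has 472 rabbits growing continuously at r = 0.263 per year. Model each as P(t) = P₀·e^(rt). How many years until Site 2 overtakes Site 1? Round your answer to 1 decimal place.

1010·e^(0.0365t) = 472·e^(0.263t)
1010/472 = e^((0.263 − 0.0365)t) → ln(2.13983) = 0.2265·t
t = 0.76073 / 0.2265

t ≈ 3.4 years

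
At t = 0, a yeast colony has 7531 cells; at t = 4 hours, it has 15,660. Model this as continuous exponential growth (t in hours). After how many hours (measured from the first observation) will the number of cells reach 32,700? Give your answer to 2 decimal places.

r = ln(15660/7531) / 4 ≈ 0.18302 per hour
t = ln(32700/7531) / r = 1.46835 / 0.18302 ≈ 8.023

t ≈ 8.02 hours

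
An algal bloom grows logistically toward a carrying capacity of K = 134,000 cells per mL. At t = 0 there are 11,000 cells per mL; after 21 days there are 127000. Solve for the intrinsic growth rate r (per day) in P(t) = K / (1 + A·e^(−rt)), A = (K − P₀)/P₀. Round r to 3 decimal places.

A = (134000 − 11000)/11000 = 11.18182
127000 = 134000/(1 + 11.18182·e^(−r·21)) → e^(−21r) = (1.05512 − 1)/11.18182 = 0.004929
r = −ln(0.004929)/21 = 5.31257/21

r ≈ 0.253 per day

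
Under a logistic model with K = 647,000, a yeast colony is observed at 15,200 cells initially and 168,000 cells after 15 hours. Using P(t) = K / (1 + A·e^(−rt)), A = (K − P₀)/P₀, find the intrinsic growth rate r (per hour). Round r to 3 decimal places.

r ≈ 0.179 per hour

A = (647000 − 15200)/15200 = 41.56579
168000 = 647000/(1 + 41.56579·e^(−r·15)) → e^(−15r) = (3.85119 − 1)/41.56579 = 0.068595
r = −ln(0.068595)/15 = 2.67954/15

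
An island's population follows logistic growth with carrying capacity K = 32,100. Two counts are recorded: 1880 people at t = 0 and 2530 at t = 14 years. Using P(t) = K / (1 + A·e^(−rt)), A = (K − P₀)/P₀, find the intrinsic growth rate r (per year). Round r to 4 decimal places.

A = (32100 − 1880)/1880 = 16.07447
2530 = 32100/(1 + 16.07447·e^(−r·14)) → e^(−14r) = (12.68775 − 1)/16.07447 = 0.7271
r = −ln(0.7271)/14 = 0.31869/14

r ≈ 0.0228 per year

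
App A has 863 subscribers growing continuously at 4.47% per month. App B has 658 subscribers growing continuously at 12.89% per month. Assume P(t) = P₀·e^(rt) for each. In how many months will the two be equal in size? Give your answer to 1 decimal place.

t ≈ 3.2 months

863·e^(0.0447t) = 658·e^(0.1289t)
863/658 = e^((0.1289 − 0.0447)t) → ln(1.31155) = 0.0842·t
t = 0.27121 / 0.0842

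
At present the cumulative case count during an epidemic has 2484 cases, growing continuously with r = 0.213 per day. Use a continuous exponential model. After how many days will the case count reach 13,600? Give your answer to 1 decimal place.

t ≈ 8.0 days

13600 = 2484 · e^(0.213·t)
t = ln(13600/2484) / 0.213 = ln(5.47504) / 0.213 = 1.7002 / 0.213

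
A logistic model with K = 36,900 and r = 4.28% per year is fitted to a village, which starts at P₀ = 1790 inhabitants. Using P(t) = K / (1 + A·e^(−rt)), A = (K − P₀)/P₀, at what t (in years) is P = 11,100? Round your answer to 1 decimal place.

t ≈ 49.8 years

A = (36900 − 1790)/1790 = 19.61453
11100 = 36900/(1 + 19.61453·e^(−0.0428t)) → 1 + 19.61453·e^(−0.0428t) = 3.32432
e^(−0.0428t) = 0.1185 → t = ln(8.43881)/0.0428 = 2.13284/0.0428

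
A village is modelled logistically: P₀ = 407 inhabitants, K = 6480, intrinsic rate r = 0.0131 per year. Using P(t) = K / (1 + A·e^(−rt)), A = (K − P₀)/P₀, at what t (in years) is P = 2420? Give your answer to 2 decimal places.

A = (6480 − 407)/407 = 14.92138
2420 = 6480/(1 + 14.92138·e^(−0.0131t)) → 1 + 14.92138·e^(−0.0131t) = 2.67769
e^(−0.0131t) = 0.112435 → t = ln(8.89402)/0.0131 = 2.18538/0.0131

t ≈ 166.82 years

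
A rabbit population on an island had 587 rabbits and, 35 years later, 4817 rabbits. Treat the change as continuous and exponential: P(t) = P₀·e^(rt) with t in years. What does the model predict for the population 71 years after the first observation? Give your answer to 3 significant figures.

r = ln(4817/587) / 35 ≈ 0.060139 per year
P(71) = 587 · e^(0.060139·71) = 587 · 71.5147 ≈ 41979.13

≈ 42,000 rabbits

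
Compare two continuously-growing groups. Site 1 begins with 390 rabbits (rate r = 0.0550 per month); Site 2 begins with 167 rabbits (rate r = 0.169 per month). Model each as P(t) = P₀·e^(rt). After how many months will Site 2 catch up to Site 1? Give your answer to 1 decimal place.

390·e^(0.055t) = 167·e^(0.169t)
390/167 = e^((0.169 − 0.055)t) → ln(2.33533) = 0.114·t
t = 0.84815 / 0.114

t ≈ 7.4 months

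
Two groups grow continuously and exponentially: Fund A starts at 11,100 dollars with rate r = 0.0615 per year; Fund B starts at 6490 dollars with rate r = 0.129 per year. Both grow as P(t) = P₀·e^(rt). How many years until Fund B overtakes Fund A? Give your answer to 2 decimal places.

t ≈ 7.95 years

11100·e^(0.0615t) = 6490·e^(0.129t)
11100/6490 = e^((0.129 − 0.0615)t) → ln(1.71032) = 0.0675·t
t = 0.53668 / 0.0675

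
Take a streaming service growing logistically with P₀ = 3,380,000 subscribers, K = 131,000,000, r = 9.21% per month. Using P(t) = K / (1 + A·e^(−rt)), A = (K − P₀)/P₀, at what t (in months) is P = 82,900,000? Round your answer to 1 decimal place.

A = (131000000 − 3380000)/3380000 = 37.7574
82900000 = 131000000/(1 + 37.7574·e^(−0.0921t)) → 1 + 37.7574·e^(−0.0921t) = 1.58022
e^(−0.0921t) = 0.015367 → t = ln(65.0746)/0.0921 = 4.17553/0.0921

t ≈ 45.3 months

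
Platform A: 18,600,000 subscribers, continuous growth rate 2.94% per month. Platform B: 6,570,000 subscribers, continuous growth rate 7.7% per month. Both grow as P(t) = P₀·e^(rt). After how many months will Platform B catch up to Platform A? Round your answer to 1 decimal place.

t ≈ 21.9 months

18600000·e^(0.0294t) = 6570000·e^(0.077t)
18600000/6570000 = e^((0.077 − 0.0294)t) → ln(2.83105) = 0.0476·t
t = 1.04065 / 0.0476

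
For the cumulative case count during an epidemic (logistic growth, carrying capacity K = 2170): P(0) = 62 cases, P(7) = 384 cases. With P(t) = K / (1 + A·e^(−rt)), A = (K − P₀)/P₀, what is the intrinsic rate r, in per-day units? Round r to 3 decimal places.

r ≈ 0.284 per day

A = (2170 − 62)/62 = 34
384 = 2170/(1 + 34·e^(−r·7)) → e^(−7r) = (5.65104 − 1)/34 = 0.136795
r = −ln(0.136795)/7 = 1.98927/7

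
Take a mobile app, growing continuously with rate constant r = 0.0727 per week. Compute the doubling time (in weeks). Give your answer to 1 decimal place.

doubling time ≈ 9.5 weeks

doubling time = ln(2) / |r| = 0.69315 / 0.0727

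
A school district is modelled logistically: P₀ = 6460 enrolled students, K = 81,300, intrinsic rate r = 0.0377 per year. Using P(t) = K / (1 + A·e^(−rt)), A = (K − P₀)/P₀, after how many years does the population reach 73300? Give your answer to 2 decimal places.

t ≈ 123.74 years

A = (81300 − 6460)/6460 = 11.58514
73300 = 81300/(1 + 11.58514·e^(−0.0377t)) → 1 + 11.58514·e^(−0.0377t) = 1.10914
e^(−0.0377t) = 0.009421 → t = ln(106.14884)/0.0377 = 4.66484/0.0377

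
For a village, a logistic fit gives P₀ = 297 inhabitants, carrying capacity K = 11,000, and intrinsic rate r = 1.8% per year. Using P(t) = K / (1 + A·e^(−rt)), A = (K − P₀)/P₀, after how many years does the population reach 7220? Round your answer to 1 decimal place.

A = (11000 − 297)/297 = 36.03704
7220 = 11000/(1 + 36.03704·e^(−0.018t)) → 1 + 36.03704·e^(−0.018t) = 1.52355
e^(−0.018t) = 0.014528 → t = ln(68.83265)/0.018 = 4.23168/0.018

t ≈ 235.1 years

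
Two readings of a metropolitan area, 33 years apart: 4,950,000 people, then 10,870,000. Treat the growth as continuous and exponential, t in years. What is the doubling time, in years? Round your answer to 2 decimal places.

doubling time ≈ 29.08 years

r = ln(10870000/4950000) / 33 = ln(2.19596) / 33 ≈ 0.023837 per year
doubling time = ln 2 / |r| = 0.69315 / 0.023837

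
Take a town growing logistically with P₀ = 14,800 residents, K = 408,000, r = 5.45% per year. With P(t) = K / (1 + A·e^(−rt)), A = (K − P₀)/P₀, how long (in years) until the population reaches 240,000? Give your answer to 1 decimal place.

t ≈ 66.7 years

A = (408000 − 14800)/14800 = 26.56757
240000 = 408000/(1 + 26.56757·e^(−0.0545t)) → 1 + 26.56757·e^(−0.0545t) = 1.7
e^(−0.0545t) = 0.026348 → t = ln(37.95367)/0.0545 = 3.63637/0.0545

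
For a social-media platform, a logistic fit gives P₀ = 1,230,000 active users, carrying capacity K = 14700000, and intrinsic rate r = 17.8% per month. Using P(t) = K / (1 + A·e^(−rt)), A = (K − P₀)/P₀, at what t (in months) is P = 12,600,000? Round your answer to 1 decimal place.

t ≈ 23.5 months

A = (14700000 − 1230000)/1230000 = 10.95122
12600000 = 14700000/(1 + 10.95122·e^(−0.178t)) → 1 + 10.95122·e^(−0.178t) = 1.16667
e^(−0.178t) = 0.015219 → t = ln(65.70732)/0.178 = 4.18521/0.178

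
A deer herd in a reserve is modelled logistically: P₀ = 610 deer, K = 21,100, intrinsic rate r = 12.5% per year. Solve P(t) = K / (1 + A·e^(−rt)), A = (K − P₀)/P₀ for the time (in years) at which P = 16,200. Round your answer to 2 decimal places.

A = (21100 − 610)/610 = 33.59016
16200 = 21100/(1 + 33.59016·e^(−0.125t)) → 1 + 33.59016·e^(−0.125t) = 1.30247
e^(−0.125t) = 0.009005 → t = ln(111.0532)/0.125 = 4.71001/0.125

t ≈ 37.68 years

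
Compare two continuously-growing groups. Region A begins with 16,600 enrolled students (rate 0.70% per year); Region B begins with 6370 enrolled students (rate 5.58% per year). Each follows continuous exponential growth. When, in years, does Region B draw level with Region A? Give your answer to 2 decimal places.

t ≈ 19.63 years

16600·e^(0.007t) = 6370·e^(0.0558t)
16600/6370 = e^((0.0558 − 0.007)t) → ln(2.60597) = 0.0488·t
t = 0.9578 / 0.0488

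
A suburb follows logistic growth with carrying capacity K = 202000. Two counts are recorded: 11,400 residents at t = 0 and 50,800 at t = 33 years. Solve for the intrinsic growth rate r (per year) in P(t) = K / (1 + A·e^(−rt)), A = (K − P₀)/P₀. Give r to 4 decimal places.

r ≈ 0.0523 per year

A = (202000 − 11400)/11400 = 16.7193
50800 = 202000/(1 + 16.7193·e^(−r·33)) → e^(−33r) = (3.97638 − 1)/16.7193 = 0.178021
r = −ln(0.178021)/33 = 1.72586/33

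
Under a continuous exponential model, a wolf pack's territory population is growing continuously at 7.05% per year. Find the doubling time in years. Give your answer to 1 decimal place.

doubling time = ln(2) / |r| = 0.69315 / 0.0705

doubling time ≈ 9.8 years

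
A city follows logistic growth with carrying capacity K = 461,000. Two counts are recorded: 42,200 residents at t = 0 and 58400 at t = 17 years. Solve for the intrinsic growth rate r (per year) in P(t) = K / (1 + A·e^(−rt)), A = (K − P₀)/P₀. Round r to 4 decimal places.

r ≈ 0.0214 per year

A = (461000 − 42200)/42200 = 9.92417
58400 = 461000/(1 + 9.92417·e^(−r·17)) → e^(−17r) = (7.89384 − 1)/9.92417 = 0.694651
r = −ln(0.694651)/17 = 0.36435/17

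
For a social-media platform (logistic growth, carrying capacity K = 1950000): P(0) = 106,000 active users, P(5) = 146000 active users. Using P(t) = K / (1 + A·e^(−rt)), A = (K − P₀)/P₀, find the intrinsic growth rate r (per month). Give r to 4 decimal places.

r ≈ 0.0684 per month

A = (1950000 − 106000)/106000 = 17.39623
146000 = 1950000/(1 + 17.39623·e^(−r·5)) → e^(−5r) = (13.35616 − 1)/17.39623 = 0.710278
r = −ln(0.710278)/5 = 0.3421/5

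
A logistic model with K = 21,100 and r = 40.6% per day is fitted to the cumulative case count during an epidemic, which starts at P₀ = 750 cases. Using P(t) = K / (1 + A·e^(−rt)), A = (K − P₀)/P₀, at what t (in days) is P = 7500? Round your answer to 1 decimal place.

t ≈ 6.7 days

A = (21100 − 750)/750 = 27.13333
7500 = 21100/(1 + 27.13333·e^(−0.406t)) → 1 + 27.13333·e^(−0.406t) = 2.81333
e^(−0.406t) = 0.06683 → t = ln(14.96324)/0.406 = 2.7056/0.406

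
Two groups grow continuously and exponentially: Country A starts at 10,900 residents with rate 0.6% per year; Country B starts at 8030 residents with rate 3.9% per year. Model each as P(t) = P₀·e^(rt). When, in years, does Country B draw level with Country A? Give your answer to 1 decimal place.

10900·e^(0.006t) = 8030·e^(0.039t)
10900/8030 = e^((0.039 − 0.006)t) → ln(1.35741) = 0.033·t
t = 0.30558 / 0.033

t ≈ 9.3 years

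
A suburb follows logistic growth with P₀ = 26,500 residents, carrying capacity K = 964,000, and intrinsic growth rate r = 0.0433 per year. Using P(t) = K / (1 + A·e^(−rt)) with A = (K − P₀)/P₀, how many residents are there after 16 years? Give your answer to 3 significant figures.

≈ 51,600 residents

A = (964000 − 26500)/26500 = 35.37736
P(16) = 964000 / (1 + 35.37736·e^(−0.0433·16)) = 964000 / (1 + 35.37736·0.500174)
= 964000 / 18.69482 ≈ 51565.08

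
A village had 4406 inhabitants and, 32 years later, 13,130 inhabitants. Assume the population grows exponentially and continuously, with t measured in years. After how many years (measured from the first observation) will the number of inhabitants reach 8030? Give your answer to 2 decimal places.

r = ln(13130/4406) / 32 ≈ 0.034123 per year
t = ln(8030/4406) / r = 0.60022 / 0.034123 ≈ 17.59

t ≈ 17.59 years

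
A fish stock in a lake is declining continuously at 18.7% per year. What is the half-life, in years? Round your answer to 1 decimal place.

half-life = ln(2) / |r| = 0.69315 / 0.187

half-life ≈ 3.7 years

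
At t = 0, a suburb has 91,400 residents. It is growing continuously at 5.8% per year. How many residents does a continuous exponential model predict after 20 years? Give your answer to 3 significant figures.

P(20) = 91400 · e^(0.058·20) = 91400 · e^(1.16)
= 91400 · 3.18993 ≈ 291559.9

≈ 292,000 residents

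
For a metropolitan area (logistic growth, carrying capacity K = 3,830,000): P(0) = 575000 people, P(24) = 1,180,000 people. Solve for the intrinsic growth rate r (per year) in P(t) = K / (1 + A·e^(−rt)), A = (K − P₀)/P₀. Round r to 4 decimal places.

A = (3830000 − 575000)/575000 = 5.66087
1180000 = 3830000/(1 + 5.66087·e^(−r·24)) → e^(−24r) = (3.24576 − 1)/5.66087 = 0.396717
r = −ln(0.396717)/24 = 0.92453/24

r ≈ 0.0385 per year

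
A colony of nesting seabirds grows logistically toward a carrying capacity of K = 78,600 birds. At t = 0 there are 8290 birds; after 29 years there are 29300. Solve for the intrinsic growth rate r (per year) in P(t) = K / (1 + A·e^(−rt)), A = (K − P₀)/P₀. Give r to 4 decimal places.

A = (78600 − 8290)/8290 = 8.4813
29300 = 78600/(1 + 8.4813·e^(−r·29)) → e^(−29r) = (2.68259 − 1)/8.4813 = 0.198389
r = −ln(0.198389)/29 = 1.61753/29

r ≈ 0.0558 per year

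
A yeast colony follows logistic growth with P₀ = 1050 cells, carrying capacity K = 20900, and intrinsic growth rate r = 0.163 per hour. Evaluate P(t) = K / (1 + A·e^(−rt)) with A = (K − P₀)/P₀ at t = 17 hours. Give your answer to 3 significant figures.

A = (20900 − 1050)/1050 = 18.90476
P(17) = 20900 / (1 + 18.90476·e^(−0.163·17)) = 20900 / (1 + 18.90476·0.062599)
= 20900 / 2.18343 ≈ 9572.11

≈ 9,570 cells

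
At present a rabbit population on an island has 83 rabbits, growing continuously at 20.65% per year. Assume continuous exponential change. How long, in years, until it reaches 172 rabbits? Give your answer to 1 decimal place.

172 = 83 · e^(0.2065·t)
t = ln(172/83) / 0.2065 = ln(2.07229) / 0.2065 = 0.72865 / 0.2065

t ≈ 3.5 years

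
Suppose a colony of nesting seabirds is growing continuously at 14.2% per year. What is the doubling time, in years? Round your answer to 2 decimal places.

doubling time = ln(2) / |r| = 0.69315 / 0.142

doubling time ≈ 4.88 years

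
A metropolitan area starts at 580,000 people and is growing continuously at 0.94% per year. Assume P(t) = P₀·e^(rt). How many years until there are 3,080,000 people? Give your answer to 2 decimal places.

3080000 = 580000 · e^(0.0094·t)
t = ln(3080000/580000) / 0.0094 = ln(5.31034) / 0.0094 = 1.66966 / 0.0094

t ≈ 177.62 years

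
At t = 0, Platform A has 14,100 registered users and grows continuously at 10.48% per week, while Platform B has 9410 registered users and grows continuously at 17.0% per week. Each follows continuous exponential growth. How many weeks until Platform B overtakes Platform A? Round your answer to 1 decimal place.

t ≈ 6.2 weeks

14100·e^(0.1048t) = 9410·e^(0.17t)
14100/9410 = e^((0.17 − 0.1048)t) → ln(1.49841) = 0.0652·t
t = 0.4044 / 0.0652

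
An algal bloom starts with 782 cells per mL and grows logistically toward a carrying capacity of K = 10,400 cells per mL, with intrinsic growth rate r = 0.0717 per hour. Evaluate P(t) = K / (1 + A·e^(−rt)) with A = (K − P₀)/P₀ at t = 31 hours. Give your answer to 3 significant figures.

≈ 4,460 cells per mL

A = (10400 − 782)/782 = 12.29923
P(31) = 10400 / (1 + 12.29923·e^(−0.0717·31)) = 10400 / (1 + 12.29923·0.108316)
= 10400 / 2.33221 ≈ 4459.3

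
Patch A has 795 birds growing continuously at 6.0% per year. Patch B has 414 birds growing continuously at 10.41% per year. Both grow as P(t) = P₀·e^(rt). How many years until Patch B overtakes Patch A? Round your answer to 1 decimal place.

795·e^(0.06t) = 414·e^(0.1041t)
795/414 = e^((0.1041 − 0.06)t) → ln(1.92029) = 0.0441·t
t = 0.65248 / 0.0441

t ≈ 14.8 years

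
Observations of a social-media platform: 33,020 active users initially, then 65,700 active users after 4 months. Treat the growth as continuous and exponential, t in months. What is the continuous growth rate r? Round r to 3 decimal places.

65700 = 33020 · e^(r·4)
e^(4r) = 65700/33020 = 1.9897
r = ln(1.9897) / 4 = 0.68799 / 4

r ≈ 0.172 per month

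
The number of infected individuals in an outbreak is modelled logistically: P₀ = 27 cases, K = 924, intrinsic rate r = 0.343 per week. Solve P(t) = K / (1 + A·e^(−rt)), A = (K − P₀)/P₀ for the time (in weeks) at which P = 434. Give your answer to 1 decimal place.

t ≈ 9.9 weeks

A = (924 − 27)/27 = 33.22222
434 = 924/(1 + 33.22222·e^(−0.343t)) → 1 + 33.22222·e^(−0.343t) = 2.12903
e^(−0.343t) = 0.033984 → t = ln(29.4254)/0.343 = 3.38186/0.343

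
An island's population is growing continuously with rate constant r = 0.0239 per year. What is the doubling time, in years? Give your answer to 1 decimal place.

doubling time ≈ 29.0 years

doubling time = ln(2) / |r| = 0.69315 / 0.0239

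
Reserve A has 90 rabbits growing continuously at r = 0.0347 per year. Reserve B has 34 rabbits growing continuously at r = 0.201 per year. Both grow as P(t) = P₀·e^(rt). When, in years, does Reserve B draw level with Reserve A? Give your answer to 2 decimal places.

90·e^(0.0347t) = 34·e^(0.201t)
90/34 = e^((0.201 − 0.0347)t) → ln(2.64706) = 0.1663·t
t = 0.97345 / 0.1663

t ≈ 5.85 years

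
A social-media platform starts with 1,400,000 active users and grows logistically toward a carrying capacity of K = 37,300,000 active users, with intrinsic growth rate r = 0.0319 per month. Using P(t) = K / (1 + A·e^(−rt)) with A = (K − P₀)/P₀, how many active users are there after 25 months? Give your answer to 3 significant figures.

A = (37300000 − 1400000)/1400000 = 25.64286
P(25) = 37300000 / (1 + 25.64286·e^(−0.0319·25)) = 37300000 / (1 + 25.64286·0.450454)
= 37300000 / 12.55092 ≈ 2971893.77

≈ 2,970,000 active users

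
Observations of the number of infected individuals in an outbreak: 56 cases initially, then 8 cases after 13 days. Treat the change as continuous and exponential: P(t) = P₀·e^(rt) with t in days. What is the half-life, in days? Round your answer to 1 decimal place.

half-life ≈ 4.6 days

r = ln(8/56) / 13 = ln(0.14286) / 13 ≈ -0.149685 per day
half-life = ln 2 / |r| = 0.69315 / 0.149685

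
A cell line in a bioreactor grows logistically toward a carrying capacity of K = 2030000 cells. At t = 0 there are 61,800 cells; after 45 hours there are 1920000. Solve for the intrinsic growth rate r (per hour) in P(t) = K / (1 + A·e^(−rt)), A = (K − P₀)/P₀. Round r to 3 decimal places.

A = (2030000 − 61800)/61800 = 31.8479
1920000 = 2030000/(1 + 31.8479·e^(−r·45)) → e^(−45r) = (1.05729 − 1)/31.8479 = 0.001799
r = −ln(0.001799)/45 = 6.32057/45

r ≈ 0.140 per hour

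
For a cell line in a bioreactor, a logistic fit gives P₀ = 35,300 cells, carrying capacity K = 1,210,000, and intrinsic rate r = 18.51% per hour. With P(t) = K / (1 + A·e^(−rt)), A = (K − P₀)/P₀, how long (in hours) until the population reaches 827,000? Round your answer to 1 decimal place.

A = (1210000 − 35300)/35300 = 33.27762
827000 = 1210000/(1 + 33.27762·e^(−0.1851t)) → 1 + 33.27762·e^(−0.1851t) = 1.46312
e^(−0.1851t) = 0.013917 → t = ln(71.85533)/0.1851 = 4.27465/0.1851

t ≈ 23.1 hours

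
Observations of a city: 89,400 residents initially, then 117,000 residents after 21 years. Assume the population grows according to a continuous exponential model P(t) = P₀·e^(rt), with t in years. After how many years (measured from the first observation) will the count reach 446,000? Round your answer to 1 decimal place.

r = ln(117000/89400) / 21 ≈ 0.012812 per year
t = ln(446000/89400) / r = 1.6072 / 0.012812 ≈ 125.444

t ≈ 125.4 years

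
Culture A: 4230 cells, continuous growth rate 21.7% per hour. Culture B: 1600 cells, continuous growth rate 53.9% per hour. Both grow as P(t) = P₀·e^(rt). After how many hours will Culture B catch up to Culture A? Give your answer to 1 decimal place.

4230·e^(0.217t) = 1600·e^(0.539t)
4230/1600 = e^((0.539 − 0.217)t) → ln(2.64375) = 0.322·t
t = 0.9722 / 0.322

t ≈ 3.0 hours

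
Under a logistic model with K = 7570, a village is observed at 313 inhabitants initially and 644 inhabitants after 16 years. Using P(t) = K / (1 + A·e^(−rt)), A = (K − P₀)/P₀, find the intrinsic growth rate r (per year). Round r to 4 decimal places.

A = (7570 − 313)/313 = 23.1853
644 = 7570/(1 + 23.1853·e^(−r·16)) → e^(−16r) = (11.75466 − 1)/23.1853 = 0.463857
r = −ln(0.463857)/16 = 0.76818/16

r ≈ 0.0480 per year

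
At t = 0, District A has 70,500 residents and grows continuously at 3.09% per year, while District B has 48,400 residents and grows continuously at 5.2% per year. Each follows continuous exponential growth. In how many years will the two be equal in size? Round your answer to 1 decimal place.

t ≈ 17.8 years

70500·e^(0.0309t) = 48400·e^(0.052t)
70500/48400 = e^((0.052 − 0.0309)t) → ln(1.45661) = 0.0211·t
t = 0.37611 / 0.0211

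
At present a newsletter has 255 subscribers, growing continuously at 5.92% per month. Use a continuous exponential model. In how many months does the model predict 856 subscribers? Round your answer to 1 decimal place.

t ≈ 20.5 months

856 = 255 · e^(0.0592·t)
t = ln(856/255) / 0.0592 = ln(3.35686) / 0.0592 = 1.21101 / 0.0592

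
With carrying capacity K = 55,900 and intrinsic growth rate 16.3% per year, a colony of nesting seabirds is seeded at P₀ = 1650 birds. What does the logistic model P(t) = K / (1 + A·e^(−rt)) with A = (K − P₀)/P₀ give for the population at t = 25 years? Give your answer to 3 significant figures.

A = (55900 − 1650)/1650 = 32.87879
P(25) = 55900 / (1 + 32.87879·e^(−0.163·25)) = 55900 / (1 + 32.87879·0.016992)
= 55900 / 1.55868 ≈ 35863.6

≈ 35,900 birds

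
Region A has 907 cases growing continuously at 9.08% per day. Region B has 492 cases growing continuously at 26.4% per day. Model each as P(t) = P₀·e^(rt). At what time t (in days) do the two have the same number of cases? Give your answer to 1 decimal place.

t ≈ 3.5 days

907·e^(0.0908t) = 492·e^(0.264t)
907/492 = e^((0.264 − 0.0908)t) → ln(1.8435) = 0.1732·t
t = 0.61166 / 0.1732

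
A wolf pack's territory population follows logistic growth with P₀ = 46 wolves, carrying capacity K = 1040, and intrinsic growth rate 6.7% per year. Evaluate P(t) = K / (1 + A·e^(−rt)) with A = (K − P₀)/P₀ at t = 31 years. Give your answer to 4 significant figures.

A = (1040 − 46)/46 = 21.6087
P(31) = 1040 / (1 + 21.6087·e^(−0.067·31)) = 1040 / (1 + 21.6087·0.125306)
= 1040 / 3.70769 ≈ 280.5

≈ 280.5 wolves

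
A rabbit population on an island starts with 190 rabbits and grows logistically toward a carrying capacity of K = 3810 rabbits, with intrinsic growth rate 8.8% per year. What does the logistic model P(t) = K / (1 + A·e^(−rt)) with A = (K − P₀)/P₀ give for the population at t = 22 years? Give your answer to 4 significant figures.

A = (3810 − 190)/190 = 19.05263
P(22) = 3810 / (1 + 19.05263·e^(−0.088·22)) = 3810 / (1 + 19.05263·0.14428)
= 3810 / 3.74891 ≈ 1016.29

≈ 1,016 rabbits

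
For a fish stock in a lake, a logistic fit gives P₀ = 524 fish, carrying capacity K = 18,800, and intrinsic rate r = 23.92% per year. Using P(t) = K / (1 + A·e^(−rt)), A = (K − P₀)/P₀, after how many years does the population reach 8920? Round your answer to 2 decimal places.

A = (18800 − 524)/524 = 34.87786
8920 = 18800/(1 + 34.87786·e^(−0.2392t)) → 1 + 34.87786·e^(−0.2392t) = 2.10762
e^(−0.2392t) = 0.031757 → t = ln(31.48892)/0.2392 = 3.44964/0.2392

t ≈ 14.42 years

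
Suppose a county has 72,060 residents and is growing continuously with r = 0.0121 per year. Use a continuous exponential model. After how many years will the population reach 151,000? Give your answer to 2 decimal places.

151000 = 72060 · e^(0.0121·t)
t = ln(151000/72060) / 0.0121 = ln(2.09548) / 0.0121 = 0.73978 / 0.0121

t ≈ 61.14 years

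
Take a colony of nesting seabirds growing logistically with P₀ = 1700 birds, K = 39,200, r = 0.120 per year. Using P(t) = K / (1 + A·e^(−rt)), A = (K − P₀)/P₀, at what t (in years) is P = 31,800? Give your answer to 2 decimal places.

t ≈ 37.93 years

A = (39200 − 1700)/1700 = 22.05882
31800 = 39200/(1 + 22.05882·e^(−0.12t)) → 1 + 22.05882·e^(−0.12t) = 1.2327
e^(−0.12t) = 0.010549 → t = ln(94.79332)/0.12 = 4.5517/0.12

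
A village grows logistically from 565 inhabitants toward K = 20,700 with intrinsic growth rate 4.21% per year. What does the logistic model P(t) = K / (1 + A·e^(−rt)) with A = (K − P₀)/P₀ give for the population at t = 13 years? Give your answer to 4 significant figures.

≈ 957.6 inhabitants

A = (20700 − 565)/565 = 35.63717
P(13) = 20700 / (1 + 35.63717·e^(−0.0421·13)) = 20700 / (1 + 35.63717·0.57851)
= 20700 / 21.61645 ≈ 957.6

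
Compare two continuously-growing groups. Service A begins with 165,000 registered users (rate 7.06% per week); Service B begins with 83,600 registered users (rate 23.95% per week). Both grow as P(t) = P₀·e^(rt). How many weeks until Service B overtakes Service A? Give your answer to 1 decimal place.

165000·e^(0.0706t) = 83600·e^(0.2395t)
165000/83600 = e^((0.2395 − 0.0706)t) → ln(1.97368) = 0.1689·t
t = 0.6799 / 0.1689

t ≈ 4.0 weeks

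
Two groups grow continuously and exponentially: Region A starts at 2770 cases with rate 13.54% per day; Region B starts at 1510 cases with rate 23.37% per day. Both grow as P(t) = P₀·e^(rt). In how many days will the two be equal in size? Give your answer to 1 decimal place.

t ≈ 6.2 days

2770·e^(0.1354t) = 1510·e^(0.2337t)
2770/1510 = e^((0.2337 − 0.1354)t) → ln(1.83444) = 0.0983·t
t = 0.60674 / 0.0983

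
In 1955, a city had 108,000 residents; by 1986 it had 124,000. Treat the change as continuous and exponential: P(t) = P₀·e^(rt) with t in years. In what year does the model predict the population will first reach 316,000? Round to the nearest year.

year 2196

r = ln(124000/108000) / 31 = 0.13815/31 ≈ 0.004456 per year
t = ln(316000/108000) / r = 1.07361/0.004456 ≈ 240.91 years after 1955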